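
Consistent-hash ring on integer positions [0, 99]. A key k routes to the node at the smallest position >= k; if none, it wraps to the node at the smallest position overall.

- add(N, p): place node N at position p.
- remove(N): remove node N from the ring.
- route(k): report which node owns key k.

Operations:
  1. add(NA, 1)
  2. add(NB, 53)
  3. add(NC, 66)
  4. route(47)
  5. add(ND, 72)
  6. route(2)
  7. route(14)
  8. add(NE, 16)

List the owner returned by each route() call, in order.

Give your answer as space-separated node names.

Answer: NB NB NB

Derivation:
Op 1: add NA@1 -> ring=[1:NA]
Op 2: add NB@53 -> ring=[1:NA,53:NB]
Op 3: add NC@66 -> ring=[1:NA,53:NB,66:NC]
Op 4: route key 47: smallest pos >= 47 is 53 -> NB
Op 5: add ND@72 -> ring=[1:NA,53:NB,66:NC,72:ND]
Op 6: route key 2: smallest pos >= 2 is 53 -> NB
Op 7: route key 14: smallest pos >= 14 is 53 -> NB
Op 8: add NE@16 -> ring=[1:NA,16:NE,53:NB,66:NC,72:ND]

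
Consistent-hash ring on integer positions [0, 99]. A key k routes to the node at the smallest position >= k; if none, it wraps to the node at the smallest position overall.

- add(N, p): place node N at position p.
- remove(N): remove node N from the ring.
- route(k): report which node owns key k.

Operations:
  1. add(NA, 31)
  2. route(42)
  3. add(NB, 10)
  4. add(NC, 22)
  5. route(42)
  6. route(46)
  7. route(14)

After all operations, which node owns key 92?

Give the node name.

Answer: NB

Derivation:
Op 1: add NA@31 -> ring=[31:NA]
Op 2: route key 42: none >= 42, wrap to smallest pos 31 -> NA
Op 3: add NB@10 -> ring=[10:NB,31:NA]
Op 4: add NC@22 -> ring=[10:NB,22:NC,31:NA]
Op 5: route key 42: none >= 42, wrap to smallest pos 10 -> NB
Op 6: route key 46: none >= 46, wrap to smallest pos 10 -> NB
Op 7: route key 14: smallest pos >= 14 is 22 -> NC
Final route key 92: none >= 92, wrap to smallest pos 10 -> NB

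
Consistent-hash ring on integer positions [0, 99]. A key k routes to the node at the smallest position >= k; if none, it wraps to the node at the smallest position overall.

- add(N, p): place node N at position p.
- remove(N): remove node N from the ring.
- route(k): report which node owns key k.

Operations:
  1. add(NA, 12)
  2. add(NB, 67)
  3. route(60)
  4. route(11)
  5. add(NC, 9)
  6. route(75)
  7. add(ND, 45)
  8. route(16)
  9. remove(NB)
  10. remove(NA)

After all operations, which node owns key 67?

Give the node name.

Op 1: add NA@12 -> ring=[12:NA]
Op 2: add NB@67 -> ring=[12:NA,67:NB]
Op 3: route key 60: smallest pos >= 60 is 67 -> NB
Op 4: route key 11: smallest pos >= 11 is 12 -> NA
Op 5: add NC@9 -> ring=[9:NC,12:NA,67:NB]
Op 6: route key 75: none >= 75, wrap to smallest pos 9 -> NC
Op 7: add ND@45 -> ring=[9:NC,12:NA,45:ND,67:NB]
Op 8: route key 16: smallest pos >= 16 is 45 -> ND
Op 9: remove NB -> ring=[9:NC,12:NA,45:ND]
Op 10: remove NA -> ring=[9:NC,45:ND]
Final route key 67: none >= 67, wrap to smallest pos 9 -> NC

Answer: NC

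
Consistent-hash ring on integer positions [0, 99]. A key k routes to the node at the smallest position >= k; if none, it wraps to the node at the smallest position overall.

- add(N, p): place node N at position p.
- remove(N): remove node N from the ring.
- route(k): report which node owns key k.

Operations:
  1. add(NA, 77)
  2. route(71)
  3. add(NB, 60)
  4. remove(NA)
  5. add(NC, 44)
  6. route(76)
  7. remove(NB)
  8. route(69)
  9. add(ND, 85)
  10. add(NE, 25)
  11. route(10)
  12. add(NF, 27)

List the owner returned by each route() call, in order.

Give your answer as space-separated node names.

Op 1: add NA@77 -> ring=[77:NA]
Op 2: route key 71: smallest pos >= 71 is 77 -> NA
Op 3: add NB@60 -> ring=[60:NB,77:NA]
Op 4: remove NA -> ring=[60:NB]
Op 5: add NC@44 -> ring=[44:NC,60:NB]
Op 6: route key 76: none >= 76, wrap to smallest pos 44 -> NC
Op 7: remove NB -> ring=[44:NC]
Op 8: route key 69: none >= 69, wrap to smallest pos 44 -> NC
Op 9: add ND@85 -> ring=[44:NC,85:ND]
Op 10: add NE@25 -> ring=[25:NE,44:NC,85:ND]
Op 11: route key 10: smallest pos >= 10 is 25 -> NE
Op 12: add NF@27 -> ring=[25:NE,27:NF,44:NC,85:ND]

Answer: NA NC NC NE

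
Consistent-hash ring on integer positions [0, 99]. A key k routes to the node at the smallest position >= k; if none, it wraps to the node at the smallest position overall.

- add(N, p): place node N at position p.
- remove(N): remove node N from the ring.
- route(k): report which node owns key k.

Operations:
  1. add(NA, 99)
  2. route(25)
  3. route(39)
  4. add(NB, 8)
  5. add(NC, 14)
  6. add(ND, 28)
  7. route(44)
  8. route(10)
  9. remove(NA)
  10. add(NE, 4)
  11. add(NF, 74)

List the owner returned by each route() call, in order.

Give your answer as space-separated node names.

Op 1: add NA@99 -> ring=[99:NA]
Op 2: route key 25: smallest pos >= 25 is 99 -> NA
Op 3: route key 39: smallest pos >= 39 is 99 -> NA
Op 4: add NB@8 -> ring=[8:NB,99:NA]
Op 5: add NC@14 -> ring=[8:NB,14:NC,99:NA]
Op 6: add ND@28 -> ring=[8:NB,14:NC,28:ND,99:NA]
Op 7: route key 44: smallest pos >= 44 is 99 -> NA
Op 8: route key 10: smallest pos >= 10 is 14 -> NC
Op 9: remove NA -> ring=[8:NB,14:NC,28:ND]
Op 10: add NE@4 -> ring=[4:NE,8:NB,14:NC,28:ND]
Op 11: add NF@74 -> ring=[4:NE,8:NB,14:NC,28:ND,74:NF]

Answer: NA NA NA NC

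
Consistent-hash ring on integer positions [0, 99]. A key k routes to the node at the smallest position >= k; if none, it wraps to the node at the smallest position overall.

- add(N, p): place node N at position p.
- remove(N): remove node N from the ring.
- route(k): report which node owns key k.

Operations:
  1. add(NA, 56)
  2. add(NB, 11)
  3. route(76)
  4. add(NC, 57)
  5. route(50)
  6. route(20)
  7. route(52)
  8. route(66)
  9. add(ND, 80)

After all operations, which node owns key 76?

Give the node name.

Op 1: add NA@56 -> ring=[56:NA]
Op 2: add NB@11 -> ring=[11:NB,56:NA]
Op 3: route key 76: none >= 76, wrap to smallest pos 11 -> NB
Op 4: add NC@57 -> ring=[11:NB,56:NA,57:NC]
Op 5: route key 50: smallest pos >= 50 is 56 -> NA
Op 6: route key 20: smallest pos >= 20 is 56 -> NA
Op 7: route key 52: smallest pos >= 52 is 56 -> NA
Op 8: route key 66: none >= 66, wrap to smallest pos 11 -> NB
Op 9: add ND@80 -> ring=[11:NB,56:NA,57:NC,80:ND]
Final route key 76: smallest pos >= 76 is 80 -> ND

Answer: ND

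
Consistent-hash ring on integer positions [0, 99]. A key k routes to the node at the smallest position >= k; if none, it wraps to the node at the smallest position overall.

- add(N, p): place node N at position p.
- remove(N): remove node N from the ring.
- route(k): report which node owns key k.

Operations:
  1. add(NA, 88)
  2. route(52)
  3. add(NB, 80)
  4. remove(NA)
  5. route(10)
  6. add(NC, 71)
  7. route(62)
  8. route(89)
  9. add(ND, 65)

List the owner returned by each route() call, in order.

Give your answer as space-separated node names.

Answer: NA NB NC NC

Derivation:
Op 1: add NA@88 -> ring=[88:NA]
Op 2: route key 52: smallest pos >= 52 is 88 -> NA
Op 3: add NB@80 -> ring=[80:NB,88:NA]
Op 4: remove NA -> ring=[80:NB]
Op 5: route key 10: smallest pos >= 10 is 80 -> NB
Op 6: add NC@71 -> ring=[71:NC,80:NB]
Op 7: route key 62: smallest pos >= 62 is 71 -> NC
Op 8: route key 89: none >= 89, wrap to smallest pos 71 -> NC
Op 9: add ND@65 -> ring=[65:ND,71:NC,80:NB]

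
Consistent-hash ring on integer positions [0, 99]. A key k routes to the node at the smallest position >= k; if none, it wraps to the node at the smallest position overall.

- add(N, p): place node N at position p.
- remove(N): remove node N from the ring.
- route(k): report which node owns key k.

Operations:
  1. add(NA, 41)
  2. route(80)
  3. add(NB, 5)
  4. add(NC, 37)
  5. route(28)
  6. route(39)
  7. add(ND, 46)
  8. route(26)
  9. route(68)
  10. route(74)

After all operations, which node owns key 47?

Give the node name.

Answer: NB

Derivation:
Op 1: add NA@41 -> ring=[41:NA]
Op 2: route key 80: none >= 80, wrap to smallest pos 41 -> NA
Op 3: add NB@5 -> ring=[5:NB,41:NA]
Op 4: add NC@37 -> ring=[5:NB,37:NC,41:NA]
Op 5: route key 28: smallest pos >= 28 is 37 -> NC
Op 6: route key 39: smallest pos >= 39 is 41 -> NA
Op 7: add ND@46 -> ring=[5:NB,37:NC,41:NA,46:ND]
Op 8: route key 26: smallest pos >= 26 is 37 -> NC
Op 9: route key 68: none >= 68, wrap to smallest pos 5 -> NB
Op 10: route key 74: none >= 74, wrap to smallest pos 5 -> NB
Final route key 47: none >= 47, wrap to smallest pos 5 -> NB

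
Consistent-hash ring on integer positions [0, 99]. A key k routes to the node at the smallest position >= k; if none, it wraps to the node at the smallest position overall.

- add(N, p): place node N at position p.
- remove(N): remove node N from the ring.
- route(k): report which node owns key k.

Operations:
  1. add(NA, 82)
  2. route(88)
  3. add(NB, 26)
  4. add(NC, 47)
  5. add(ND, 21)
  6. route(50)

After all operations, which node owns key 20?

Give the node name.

Answer: ND

Derivation:
Op 1: add NA@82 -> ring=[82:NA]
Op 2: route key 88: none >= 88, wrap to smallest pos 82 -> NA
Op 3: add NB@26 -> ring=[26:NB,82:NA]
Op 4: add NC@47 -> ring=[26:NB,47:NC,82:NA]
Op 5: add ND@21 -> ring=[21:ND,26:NB,47:NC,82:NA]
Op 6: route key 50: smallest pos >= 50 is 82 -> NA
Final route key 20: smallest pos >= 20 is 21 -> ND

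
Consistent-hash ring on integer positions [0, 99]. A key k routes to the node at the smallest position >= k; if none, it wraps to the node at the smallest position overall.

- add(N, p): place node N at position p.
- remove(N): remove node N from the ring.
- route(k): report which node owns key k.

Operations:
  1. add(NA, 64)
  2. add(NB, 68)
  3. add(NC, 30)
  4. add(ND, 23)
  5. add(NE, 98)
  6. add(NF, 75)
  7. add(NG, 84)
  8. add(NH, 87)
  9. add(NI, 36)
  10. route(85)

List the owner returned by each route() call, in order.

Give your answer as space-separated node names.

Op 1: add NA@64 -> ring=[64:NA]
Op 2: add NB@68 -> ring=[64:NA,68:NB]
Op 3: add NC@30 -> ring=[30:NC,64:NA,68:NB]
Op 4: add ND@23 -> ring=[23:ND,30:NC,64:NA,68:NB]
Op 5: add NE@98 -> ring=[23:ND,30:NC,64:NA,68:NB,98:NE]
Op 6: add NF@75 -> ring=[23:ND,30:NC,64:NA,68:NB,75:NF,98:NE]
Op 7: add NG@84 -> ring=[23:ND,30:NC,64:NA,68:NB,75:NF,84:NG,98:NE]
Op 8: add NH@87 -> ring=[23:ND,30:NC,64:NA,68:NB,75:NF,84:NG,87:NH,98:NE]
Op 9: add NI@36 -> ring=[23:ND,30:NC,36:NI,64:NA,68:NB,75:NF,84:NG,87:NH,98:NE]
Op 10: route key 85: smallest pos >= 85 is 87 -> NH

Answer: NH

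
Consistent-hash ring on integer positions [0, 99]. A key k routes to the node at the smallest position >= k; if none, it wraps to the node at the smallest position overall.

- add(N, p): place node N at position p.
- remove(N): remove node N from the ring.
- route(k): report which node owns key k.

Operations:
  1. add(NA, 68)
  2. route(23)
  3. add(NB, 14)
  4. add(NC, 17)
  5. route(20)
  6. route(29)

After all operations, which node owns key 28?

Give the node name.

Op 1: add NA@68 -> ring=[68:NA]
Op 2: route key 23: smallest pos >= 23 is 68 -> NA
Op 3: add NB@14 -> ring=[14:NB,68:NA]
Op 4: add NC@17 -> ring=[14:NB,17:NC,68:NA]
Op 5: route key 20: smallest pos >= 20 is 68 -> NA
Op 6: route key 29: smallest pos >= 29 is 68 -> NA
Final route key 28: smallest pos >= 28 is 68 -> NA

Answer: NA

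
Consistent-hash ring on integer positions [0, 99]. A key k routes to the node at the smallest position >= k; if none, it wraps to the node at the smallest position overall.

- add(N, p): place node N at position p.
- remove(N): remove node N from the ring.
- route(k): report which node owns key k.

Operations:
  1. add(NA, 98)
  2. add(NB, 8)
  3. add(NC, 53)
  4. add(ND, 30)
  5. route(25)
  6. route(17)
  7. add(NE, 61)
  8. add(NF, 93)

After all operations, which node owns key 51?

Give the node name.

Op 1: add NA@98 -> ring=[98:NA]
Op 2: add NB@8 -> ring=[8:NB,98:NA]
Op 3: add NC@53 -> ring=[8:NB,53:NC,98:NA]
Op 4: add ND@30 -> ring=[8:NB,30:ND,53:NC,98:NA]
Op 5: route key 25: smallest pos >= 25 is 30 -> ND
Op 6: route key 17: smallest pos >= 17 is 30 -> ND
Op 7: add NE@61 -> ring=[8:NB,30:ND,53:NC,61:NE,98:NA]
Op 8: add NF@93 -> ring=[8:NB,30:ND,53:NC,61:NE,93:NF,98:NA]
Final route key 51: smallest pos >= 51 is 53 -> NC

Answer: NC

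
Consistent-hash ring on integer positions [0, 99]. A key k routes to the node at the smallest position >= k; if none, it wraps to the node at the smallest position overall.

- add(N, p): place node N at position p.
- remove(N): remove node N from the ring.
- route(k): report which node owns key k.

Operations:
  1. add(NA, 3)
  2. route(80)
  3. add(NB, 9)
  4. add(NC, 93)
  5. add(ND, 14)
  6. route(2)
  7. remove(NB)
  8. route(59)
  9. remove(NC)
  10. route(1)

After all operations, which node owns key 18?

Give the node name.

Op 1: add NA@3 -> ring=[3:NA]
Op 2: route key 80: none >= 80, wrap to smallest pos 3 -> NA
Op 3: add NB@9 -> ring=[3:NA,9:NB]
Op 4: add NC@93 -> ring=[3:NA,9:NB,93:NC]
Op 5: add ND@14 -> ring=[3:NA,9:NB,14:ND,93:NC]
Op 6: route key 2: smallest pos >= 2 is 3 -> NA
Op 7: remove NB -> ring=[3:NA,14:ND,93:NC]
Op 8: route key 59: smallest pos >= 59 is 93 -> NC
Op 9: remove NC -> ring=[3:NA,14:ND]
Op 10: route key 1: smallest pos >= 1 is 3 -> NA
Final route key 18: none >= 18, wrap to smallest pos 3 -> NA

Answer: NA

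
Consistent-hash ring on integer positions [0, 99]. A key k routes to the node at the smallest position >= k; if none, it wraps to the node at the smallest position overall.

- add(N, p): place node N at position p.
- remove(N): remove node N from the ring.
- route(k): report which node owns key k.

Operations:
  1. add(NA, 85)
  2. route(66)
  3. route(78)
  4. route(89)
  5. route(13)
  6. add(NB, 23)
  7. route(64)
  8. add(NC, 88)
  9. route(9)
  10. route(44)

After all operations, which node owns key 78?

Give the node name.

Answer: NA

Derivation:
Op 1: add NA@85 -> ring=[85:NA]
Op 2: route key 66: smallest pos >= 66 is 85 -> NA
Op 3: route key 78: smallest pos >= 78 is 85 -> NA
Op 4: route key 89: none >= 89, wrap to smallest pos 85 -> NA
Op 5: route key 13: smallest pos >= 13 is 85 -> NA
Op 6: add NB@23 -> ring=[23:NB,85:NA]
Op 7: route key 64: smallest pos >= 64 is 85 -> NA
Op 8: add NC@88 -> ring=[23:NB,85:NA,88:NC]
Op 9: route key 9: smallest pos >= 9 is 23 -> NB
Op 10: route key 44: smallest pos >= 44 is 85 -> NA
Final route key 78: smallest pos >= 78 is 85 -> NA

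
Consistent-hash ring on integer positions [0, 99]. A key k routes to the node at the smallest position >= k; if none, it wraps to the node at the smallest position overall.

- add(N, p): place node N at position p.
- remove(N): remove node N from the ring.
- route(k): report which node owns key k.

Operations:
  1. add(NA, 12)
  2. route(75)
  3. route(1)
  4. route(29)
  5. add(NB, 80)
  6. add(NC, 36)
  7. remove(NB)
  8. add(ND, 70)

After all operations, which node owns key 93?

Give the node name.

Op 1: add NA@12 -> ring=[12:NA]
Op 2: route key 75: none >= 75, wrap to smallest pos 12 -> NA
Op 3: route key 1: smallest pos >= 1 is 12 -> NA
Op 4: route key 29: none >= 29, wrap to smallest pos 12 -> NA
Op 5: add NB@80 -> ring=[12:NA,80:NB]
Op 6: add NC@36 -> ring=[12:NA,36:NC,80:NB]
Op 7: remove NB -> ring=[12:NA,36:NC]
Op 8: add ND@70 -> ring=[12:NA,36:NC,70:ND]
Final route key 93: none >= 93, wrap to smallest pos 12 -> NA

Answer: NA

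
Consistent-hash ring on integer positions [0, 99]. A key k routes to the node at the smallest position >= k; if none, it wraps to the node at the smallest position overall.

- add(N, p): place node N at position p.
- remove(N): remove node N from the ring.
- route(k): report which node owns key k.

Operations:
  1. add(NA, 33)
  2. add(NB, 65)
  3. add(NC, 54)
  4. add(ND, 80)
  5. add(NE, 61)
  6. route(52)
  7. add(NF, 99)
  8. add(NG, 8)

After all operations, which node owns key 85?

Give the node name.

Answer: NF

Derivation:
Op 1: add NA@33 -> ring=[33:NA]
Op 2: add NB@65 -> ring=[33:NA,65:NB]
Op 3: add NC@54 -> ring=[33:NA,54:NC,65:NB]
Op 4: add ND@80 -> ring=[33:NA,54:NC,65:NB,80:ND]
Op 5: add NE@61 -> ring=[33:NA,54:NC,61:NE,65:NB,80:ND]
Op 6: route key 52: smallest pos >= 52 is 54 -> NC
Op 7: add NF@99 -> ring=[33:NA,54:NC,61:NE,65:NB,80:ND,99:NF]
Op 8: add NG@8 -> ring=[8:NG,33:NA,54:NC,61:NE,65:NB,80:ND,99:NF]
Final route key 85: smallest pos >= 85 is 99 -> NF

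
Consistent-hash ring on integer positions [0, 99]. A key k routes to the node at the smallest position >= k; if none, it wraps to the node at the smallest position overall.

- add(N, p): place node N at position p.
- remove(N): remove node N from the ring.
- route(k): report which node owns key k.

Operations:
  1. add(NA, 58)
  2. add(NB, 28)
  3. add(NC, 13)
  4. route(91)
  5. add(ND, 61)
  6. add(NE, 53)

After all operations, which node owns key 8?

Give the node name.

Op 1: add NA@58 -> ring=[58:NA]
Op 2: add NB@28 -> ring=[28:NB,58:NA]
Op 3: add NC@13 -> ring=[13:NC,28:NB,58:NA]
Op 4: route key 91: none >= 91, wrap to smallest pos 13 -> NC
Op 5: add ND@61 -> ring=[13:NC,28:NB,58:NA,61:ND]
Op 6: add NE@53 -> ring=[13:NC,28:NB,53:NE,58:NA,61:ND]
Final route key 8: smallest pos >= 8 is 13 -> NC

Answer: NC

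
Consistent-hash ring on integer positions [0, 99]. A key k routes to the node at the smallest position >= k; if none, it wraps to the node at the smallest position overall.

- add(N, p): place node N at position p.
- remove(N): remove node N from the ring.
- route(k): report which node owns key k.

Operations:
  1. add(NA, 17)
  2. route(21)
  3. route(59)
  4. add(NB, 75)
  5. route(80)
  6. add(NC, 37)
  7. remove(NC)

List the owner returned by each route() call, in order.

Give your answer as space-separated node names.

Answer: NA NA NA

Derivation:
Op 1: add NA@17 -> ring=[17:NA]
Op 2: route key 21: none >= 21, wrap to smallest pos 17 -> NA
Op 3: route key 59: none >= 59, wrap to smallest pos 17 -> NA
Op 4: add NB@75 -> ring=[17:NA,75:NB]
Op 5: route key 80: none >= 80, wrap to smallest pos 17 -> NA
Op 6: add NC@37 -> ring=[17:NA,37:NC,75:NB]
Op 7: remove NC -> ring=[17:NA,75:NB]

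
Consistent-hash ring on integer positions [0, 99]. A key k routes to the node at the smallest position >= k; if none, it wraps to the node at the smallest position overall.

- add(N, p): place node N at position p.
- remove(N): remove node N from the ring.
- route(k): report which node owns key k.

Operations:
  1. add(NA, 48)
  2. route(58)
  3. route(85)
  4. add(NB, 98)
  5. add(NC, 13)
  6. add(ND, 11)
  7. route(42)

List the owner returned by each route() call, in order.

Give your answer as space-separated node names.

Op 1: add NA@48 -> ring=[48:NA]
Op 2: route key 58: none >= 58, wrap to smallest pos 48 -> NA
Op 3: route key 85: none >= 85, wrap to smallest pos 48 -> NA
Op 4: add NB@98 -> ring=[48:NA,98:NB]
Op 5: add NC@13 -> ring=[13:NC,48:NA,98:NB]
Op 6: add ND@11 -> ring=[11:ND,13:NC,48:NA,98:NB]
Op 7: route key 42: smallest pos >= 42 is 48 -> NA

Answer: NA NA NA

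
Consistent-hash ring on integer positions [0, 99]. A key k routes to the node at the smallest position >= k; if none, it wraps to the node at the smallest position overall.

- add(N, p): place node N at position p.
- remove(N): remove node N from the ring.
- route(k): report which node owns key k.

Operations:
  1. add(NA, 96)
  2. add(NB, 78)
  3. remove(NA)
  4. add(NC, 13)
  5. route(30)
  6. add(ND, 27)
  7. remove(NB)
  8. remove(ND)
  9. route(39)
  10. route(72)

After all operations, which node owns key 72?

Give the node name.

Answer: NC

Derivation:
Op 1: add NA@96 -> ring=[96:NA]
Op 2: add NB@78 -> ring=[78:NB,96:NA]
Op 3: remove NA -> ring=[78:NB]
Op 4: add NC@13 -> ring=[13:NC,78:NB]
Op 5: route key 30: smallest pos >= 30 is 78 -> NB
Op 6: add ND@27 -> ring=[13:NC,27:ND,78:NB]
Op 7: remove NB -> ring=[13:NC,27:ND]
Op 8: remove ND -> ring=[13:NC]
Op 9: route key 39: none >= 39, wrap to smallest pos 13 -> NC
Op 10: route key 72: none >= 72, wrap to smallest pos 13 -> NC
Final route key 72: none >= 72, wrap to smallest pos 13 -> NC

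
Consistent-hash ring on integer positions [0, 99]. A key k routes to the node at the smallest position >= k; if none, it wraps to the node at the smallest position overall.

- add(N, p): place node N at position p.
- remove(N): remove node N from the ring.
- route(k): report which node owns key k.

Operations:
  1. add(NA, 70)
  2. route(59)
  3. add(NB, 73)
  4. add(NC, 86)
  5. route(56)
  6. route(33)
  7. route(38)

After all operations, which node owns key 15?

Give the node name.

Op 1: add NA@70 -> ring=[70:NA]
Op 2: route key 59: smallest pos >= 59 is 70 -> NA
Op 3: add NB@73 -> ring=[70:NA,73:NB]
Op 4: add NC@86 -> ring=[70:NA,73:NB,86:NC]
Op 5: route key 56: smallest pos >= 56 is 70 -> NA
Op 6: route key 33: smallest pos >= 33 is 70 -> NA
Op 7: route key 38: smallest pos >= 38 is 70 -> NA
Final route key 15: smallest pos >= 15 is 70 -> NA

Answer: NA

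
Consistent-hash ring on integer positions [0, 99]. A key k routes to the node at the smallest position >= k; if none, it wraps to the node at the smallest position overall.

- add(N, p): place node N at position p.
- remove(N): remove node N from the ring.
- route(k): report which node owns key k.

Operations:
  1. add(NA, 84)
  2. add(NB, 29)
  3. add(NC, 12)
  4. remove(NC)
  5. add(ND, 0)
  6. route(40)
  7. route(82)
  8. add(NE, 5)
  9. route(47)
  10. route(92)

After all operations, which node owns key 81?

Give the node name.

Answer: NA

Derivation:
Op 1: add NA@84 -> ring=[84:NA]
Op 2: add NB@29 -> ring=[29:NB,84:NA]
Op 3: add NC@12 -> ring=[12:NC,29:NB,84:NA]
Op 4: remove NC -> ring=[29:NB,84:NA]
Op 5: add ND@0 -> ring=[0:ND,29:NB,84:NA]
Op 6: route key 40: smallest pos >= 40 is 84 -> NA
Op 7: route key 82: smallest pos >= 82 is 84 -> NA
Op 8: add NE@5 -> ring=[0:ND,5:NE,29:NB,84:NA]
Op 9: route key 47: smallest pos >= 47 is 84 -> NA
Op 10: route key 92: none >= 92, wrap to smallest pos 0 -> ND
Final route key 81: smallest pos >= 81 is 84 -> NA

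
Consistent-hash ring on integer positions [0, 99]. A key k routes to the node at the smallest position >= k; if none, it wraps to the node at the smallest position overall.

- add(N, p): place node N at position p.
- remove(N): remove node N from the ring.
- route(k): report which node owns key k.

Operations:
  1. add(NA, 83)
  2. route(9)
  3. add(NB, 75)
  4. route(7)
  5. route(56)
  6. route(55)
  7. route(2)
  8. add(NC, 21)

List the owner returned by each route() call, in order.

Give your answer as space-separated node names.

Op 1: add NA@83 -> ring=[83:NA]
Op 2: route key 9: smallest pos >= 9 is 83 -> NA
Op 3: add NB@75 -> ring=[75:NB,83:NA]
Op 4: route key 7: smallest pos >= 7 is 75 -> NB
Op 5: route key 56: smallest pos >= 56 is 75 -> NB
Op 6: route key 55: smallest pos >= 55 is 75 -> NB
Op 7: route key 2: smallest pos >= 2 is 75 -> NB
Op 8: add NC@21 -> ring=[21:NC,75:NB,83:NA]

Answer: NA NB NB NB NB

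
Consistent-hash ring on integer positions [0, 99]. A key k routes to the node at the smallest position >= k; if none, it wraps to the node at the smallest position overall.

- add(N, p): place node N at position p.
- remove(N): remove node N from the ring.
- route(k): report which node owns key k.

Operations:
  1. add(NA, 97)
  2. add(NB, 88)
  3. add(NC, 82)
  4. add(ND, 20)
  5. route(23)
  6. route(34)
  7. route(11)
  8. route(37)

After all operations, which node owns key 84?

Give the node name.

Op 1: add NA@97 -> ring=[97:NA]
Op 2: add NB@88 -> ring=[88:NB,97:NA]
Op 3: add NC@82 -> ring=[82:NC,88:NB,97:NA]
Op 4: add ND@20 -> ring=[20:ND,82:NC,88:NB,97:NA]
Op 5: route key 23: smallest pos >= 23 is 82 -> NC
Op 6: route key 34: smallest pos >= 34 is 82 -> NC
Op 7: route key 11: smallest pos >= 11 is 20 -> ND
Op 8: route key 37: smallest pos >= 37 is 82 -> NC
Final route key 84: smallest pos >= 84 is 88 -> NB

Answer: NB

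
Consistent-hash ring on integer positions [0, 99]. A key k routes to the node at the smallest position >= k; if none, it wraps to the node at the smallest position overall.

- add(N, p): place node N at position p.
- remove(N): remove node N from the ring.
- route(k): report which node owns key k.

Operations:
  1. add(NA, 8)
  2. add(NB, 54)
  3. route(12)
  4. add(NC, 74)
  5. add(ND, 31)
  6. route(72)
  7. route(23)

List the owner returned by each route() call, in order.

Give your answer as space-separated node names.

Answer: NB NC ND

Derivation:
Op 1: add NA@8 -> ring=[8:NA]
Op 2: add NB@54 -> ring=[8:NA,54:NB]
Op 3: route key 12: smallest pos >= 12 is 54 -> NB
Op 4: add NC@74 -> ring=[8:NA,54:NB,74:NC]
Op 5: add ND@31 -> ring=[8:NA,31:ND,54:NB,74:NC]
Op 6: route key 72: smallest pos >= 72 is 74 -> NC
Op 7: route key 23: smallest pos >= 23 is 31 -> ND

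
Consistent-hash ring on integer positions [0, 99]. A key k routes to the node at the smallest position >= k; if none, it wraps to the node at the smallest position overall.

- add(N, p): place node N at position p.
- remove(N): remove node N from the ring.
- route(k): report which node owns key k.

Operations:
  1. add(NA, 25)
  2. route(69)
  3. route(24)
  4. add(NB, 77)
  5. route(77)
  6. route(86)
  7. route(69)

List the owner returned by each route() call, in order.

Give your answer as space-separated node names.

Op 1: add NA@25 -> ring=[25:NA]
Op 2: route key 69: none >= 69, wrap to smallest pos 25 -> NA
Op 3: route key 24: smallest pos >= 24 is 25 -> NA
Op 4: add NB@77 -> ring=[25:NA,77:NB]
Op 5: route key 77: smallest pos >= 77 is 77 -> NB
Op 6: route key 86: none >= 86, wrap to smallest pos 25 -> NA
Op 7: route key 69: smallest pos >= 69 is 77 -> NB

Answer: NA NA NB NA NB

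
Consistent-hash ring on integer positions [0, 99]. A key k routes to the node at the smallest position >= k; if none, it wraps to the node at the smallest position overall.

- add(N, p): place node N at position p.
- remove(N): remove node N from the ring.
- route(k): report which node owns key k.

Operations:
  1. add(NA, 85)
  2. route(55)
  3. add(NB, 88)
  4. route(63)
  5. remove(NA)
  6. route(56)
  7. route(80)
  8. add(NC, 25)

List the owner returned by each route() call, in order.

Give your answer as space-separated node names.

Op 1: add NA@85 -> ring=[85:NA]
Op 2: route key 55: smallest pos >= 55 is 85 -> NA
Op 3: add NB@88 -> ring=[85:NA,88:NB]
Op 4: route key 63: smallest pos >= 63 is 85 -> NA
Op 5: remove NA -> ring=[88:NB]
Op 6: route key 56: smallest pos >= 56 is 88 -> NB
Op 7: route key 80: smallest pos >= 80 is 88 -> NB
Op 8: add NC@25 -> ring=[25:NC,88:NB]

Answer: NA NA NB NB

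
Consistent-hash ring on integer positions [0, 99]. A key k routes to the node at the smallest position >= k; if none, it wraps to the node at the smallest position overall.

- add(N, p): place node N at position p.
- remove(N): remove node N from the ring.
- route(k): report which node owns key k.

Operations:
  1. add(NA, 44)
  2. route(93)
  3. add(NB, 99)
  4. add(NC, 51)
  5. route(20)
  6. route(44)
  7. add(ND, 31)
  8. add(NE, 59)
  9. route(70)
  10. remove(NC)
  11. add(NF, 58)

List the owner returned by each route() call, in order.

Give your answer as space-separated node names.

Answer: NA NA NA NB

Derivation:
Op 1: add NA@44 -> ring=[44:NA]
Op 2: route key 93: none >= 93, wrap to smallest pos 44 -> NA
Op 3: add NB@99 -> ring=[44:NA,99:NB]
Op 4: add NC@51 -> ring=[44:NA,51:NC,99:NB]
Op 5: route key 20: smallest pos >= 20 is 44 -> NA
Op 6: route key 44: smallest pos >= 44 is 44 -> NA
Op 7: add ND@31 -> ring=[31:ND,44:NA,51:NC,99:NB]
Op 8: add NE@59 -> ring=[31:ND,44:NA,51:NC,59:NE,99:NB]
Op 9: route key 70: smallest pos >= 70 is 99 -> NB
Op 10: remove NC -> ring=[31:ND,44:NA,59:NE,99:NB]
Op 11: add NF@58 -> ring=[31:ND,44:NA,58:NF,59:NE,99:NB]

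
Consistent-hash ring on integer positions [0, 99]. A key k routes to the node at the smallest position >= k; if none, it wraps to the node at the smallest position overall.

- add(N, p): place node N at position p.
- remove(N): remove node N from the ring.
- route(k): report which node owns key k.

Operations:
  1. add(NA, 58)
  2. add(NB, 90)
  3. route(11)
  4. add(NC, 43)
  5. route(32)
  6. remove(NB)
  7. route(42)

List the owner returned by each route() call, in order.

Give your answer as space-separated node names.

Op 1: add NA@58 -> ring=[58:NA]
Op 2: add NB@90 -> ring=[58:NA,90:NB]
Op 3: route key 11: smallest pos >= 11 is 58 -> NA
Op 4: add NC@43 -> ring=[43:NC,58:NA,90:NB]
Op 5: route key 32: smallest pos >= 32 is 43 -> NC
Op 6: remove NB -> ring=[43:NC,58:NA]
Op 7: route key 42: smallest pos >= 42 is 43 -> NC

Answer: NA NC NC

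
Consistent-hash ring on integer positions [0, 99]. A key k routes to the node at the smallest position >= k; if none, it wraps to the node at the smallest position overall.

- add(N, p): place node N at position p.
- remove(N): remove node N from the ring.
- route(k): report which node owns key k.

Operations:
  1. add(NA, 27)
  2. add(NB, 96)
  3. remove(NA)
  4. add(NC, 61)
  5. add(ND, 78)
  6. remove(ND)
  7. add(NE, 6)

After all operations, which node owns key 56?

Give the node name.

Op 1: add NA@27 -> ring=[27:NA]
Op 2: add NB@96 -> ring=[27:NA,96:NB]
Op 3: remove NA -> ring=[96:NB]
Op 4: add NC@61 -> ring=[61:NC,96:NB]
Op 5: add ND@78 -> ring=[61:NC,78:ND,96:NB]
Op 6: remove ND -> ring=[61:NC,96:NB]
Op 7: add NE@6 -> ring=[6:NE,61:NC,96:NB]
Final route key 56: smallest pos >= 56 is 61 -> NC

Answer: NC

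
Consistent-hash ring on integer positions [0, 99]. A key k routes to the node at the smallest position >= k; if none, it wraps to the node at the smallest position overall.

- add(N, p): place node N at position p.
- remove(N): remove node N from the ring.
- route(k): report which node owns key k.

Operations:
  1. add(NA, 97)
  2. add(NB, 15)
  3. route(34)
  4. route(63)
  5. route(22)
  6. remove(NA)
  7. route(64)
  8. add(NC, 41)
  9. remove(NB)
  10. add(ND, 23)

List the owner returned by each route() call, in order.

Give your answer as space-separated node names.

Answer: NA NA NA NB

Derivation:
Op 1: add NA@97 -> ring=[97:NA]
Op 2: add NB@15 -> ring=[15:NB,97:NA]
Op 3: route key 34: smallest pos >= 34 is 97 -> NA
Op 4: route key 63: smallest pos >= 63 is 97 -> NA
Op 5: route key 22: smallest pos >= 22 is 97 -> NA
Op 6: remove NA -> ring=[15:NB]
Op 7: route key 64: none >= 64, wrap to smallest pos 15 -> NB
Op 8: add NC@41 -> ring=[15:NB,41:NC]
Op 9: remove NB -> ring=[41:NC]
Op 10: add ND@23 -> ring=[23:ND,41:NC]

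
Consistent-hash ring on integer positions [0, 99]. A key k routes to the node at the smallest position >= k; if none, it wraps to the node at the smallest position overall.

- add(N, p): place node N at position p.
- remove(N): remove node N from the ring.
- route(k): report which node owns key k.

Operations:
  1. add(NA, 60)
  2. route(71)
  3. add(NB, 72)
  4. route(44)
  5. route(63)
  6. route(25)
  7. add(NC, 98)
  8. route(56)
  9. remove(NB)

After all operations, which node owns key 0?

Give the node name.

Op 1: add NA@60 -> ring=[60:NA]
Op 2: route key 71: none >= 71, wrap to smallest pos 60 -> NA
Op 3: add NB@72 -> ring=[60:NA,72:NB]
Op 4: route key 44: smallest pos >= 44 is 60 -> NA
Op 5: route key 63: smallest pos >= 63 is 72 -> NB
Op 6: route key 25: smallest pos >= 25 is 60 -> NA
Op 7: add NC@98 -> ring=[60:NA,72:NB,98:NC]
Op 8: route key 56: smallest pos >= 56 is 60 -> NA
Op 9: remove NB -> ring=[60:NA,98:NC]
Final route key 0: smallest pos >= 0 is 60 -> NA

Answer: NA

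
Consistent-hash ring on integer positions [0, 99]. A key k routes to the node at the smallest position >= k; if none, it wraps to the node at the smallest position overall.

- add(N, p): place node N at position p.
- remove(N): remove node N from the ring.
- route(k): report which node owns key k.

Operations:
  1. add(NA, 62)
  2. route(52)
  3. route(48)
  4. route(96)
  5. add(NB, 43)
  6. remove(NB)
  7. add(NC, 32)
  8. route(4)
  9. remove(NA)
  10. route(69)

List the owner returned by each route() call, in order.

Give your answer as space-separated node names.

Op 1: add NA@62 -> ring=[62:NA]
Op 2: route key 52: smallest pos >= 52 is 62 -> NA
Op 3: route key 48: smallest pos >= 48 is 62 -> NA
Op 4: route key 96: none >= 96, wrap to smallest pos 62 -> NA
Op 5: add NB@43 -> ring=[43:NB,62:NA]
Op 6: remove NB -> ring=[62:NA]
Op 7: add NC@32 -> ring=[32:NC,62:NA]
Op 8: route key 4: smallest pos >= 4 is 32 -> NC
Op 9: remove NA -> ring=[32:NC]
Op 10: route key 69: none >= 69, wrap to smallest pos 32 -> NC

Answer: NA NA NA NC NC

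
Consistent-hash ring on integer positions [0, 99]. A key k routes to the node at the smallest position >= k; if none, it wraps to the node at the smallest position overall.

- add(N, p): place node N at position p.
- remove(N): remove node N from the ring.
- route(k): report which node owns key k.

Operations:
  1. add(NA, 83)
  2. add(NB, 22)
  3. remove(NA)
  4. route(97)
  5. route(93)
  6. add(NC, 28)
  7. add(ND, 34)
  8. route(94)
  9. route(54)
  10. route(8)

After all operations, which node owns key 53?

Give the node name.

Answer: NB

Derivation:
Op 1: add NA@83 -> ring=[83:NA]
Op 2: add NB@22 -> ring=[22:NB,83:NA]
Op 3: remove NA -> ring=[22:NB]
Op 4: route key 97: none >= 97, wrap to smallest pos 22 -> NB
Op 5: route key 93: none >= 93, wrap to smallest pos 22 -> NB
Op 6: add NC@28 -> ring=[22:NB,28:NC]
Op 7: add ND@34 -> ring=[22:NB,28:NC,34:ND]
Op 8: route key 94: none >= 94, wrap to smallest pos 22 -> NB
Op 9: route key 54: none >= 54, wrap to smallest pos 22 -> NB
Op 10: route key 8: smallest pos >= 8 is 22 -> NB
Final route key 53: none >= 53, wrap to smallest pos 22 -> NB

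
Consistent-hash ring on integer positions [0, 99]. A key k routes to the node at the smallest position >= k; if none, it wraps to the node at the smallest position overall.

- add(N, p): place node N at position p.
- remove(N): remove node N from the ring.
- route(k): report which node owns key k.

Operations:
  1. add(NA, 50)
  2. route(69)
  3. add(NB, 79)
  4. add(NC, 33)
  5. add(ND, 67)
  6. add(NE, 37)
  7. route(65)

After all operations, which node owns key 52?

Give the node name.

Op 1: add NA@50 -> ring=[50:NA]
Op 2: route key 69: none >= 69, wrap to smallest pos 50 -> NA
Op 3: add NB@79 -> ring=[50:NA,79:NB]
Op 4: add NC@33 -> ring=[33:NC,50:NA,79:NB]
Op 5: add ND@67 -> ring=[33:NC,50:NA,67:ND,79:NB]
Op 6: add NE@37 -> ring=[33:NC,37:NE,50:NA,67:ND,79:NB]
Op 7: route key 65: smallest pos >= 65 is 67 -> ND
Final route key 52: smallest pos >= 52 is 67 -> ND

Answer: ND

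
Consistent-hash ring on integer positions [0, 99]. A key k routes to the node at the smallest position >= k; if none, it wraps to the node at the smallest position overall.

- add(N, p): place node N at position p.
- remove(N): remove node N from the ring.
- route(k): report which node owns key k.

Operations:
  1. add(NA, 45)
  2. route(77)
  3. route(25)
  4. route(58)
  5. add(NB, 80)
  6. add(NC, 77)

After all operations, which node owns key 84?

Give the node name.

Answer: NA

Derivation:
Op 1: add NA@45 -> ring=[45:NA]
Op 2: route key 77: none >= 77, wrap to smallest pos 45 -> NA
Op 3: route key 25: smallest pos >= 25 is 45 -> NA
Op 4: route key 58: none >= 58, wrap to smallest pos 45 -> NA
Op 5: add NB@80 -> ring=[45:NA,80:NB]
Op 6: add NC@77 -> ring=[45:NA,77:NC,80:NB]
Final route key 84: none >= 84, wrap to smallest pos 45 -> NA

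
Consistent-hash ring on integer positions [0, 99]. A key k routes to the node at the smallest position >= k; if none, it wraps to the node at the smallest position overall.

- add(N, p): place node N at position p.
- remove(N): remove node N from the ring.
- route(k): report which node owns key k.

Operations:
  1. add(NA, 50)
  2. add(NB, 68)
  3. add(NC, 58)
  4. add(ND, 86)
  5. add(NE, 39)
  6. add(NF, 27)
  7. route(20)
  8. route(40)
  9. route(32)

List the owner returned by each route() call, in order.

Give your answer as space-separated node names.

Answer: NF NA NE

Derivation:
Op 1: add NA@50 -> ring=[50:NA]
Op 2: add NB@68 -> ring=[50:NA,68:NB]
Op 3: add NC@58 -> ring=[50:NA,58:NC,68:NB]
Op 4: add ND@86 -> ring=[50:NA,58:NC,68:NB,86:ND]
Op 5: add NE@39 -> ring=[39:NE,50:NA,58:NC,68:NB,86:ND]
Op 6: add NF@27 -> ring=[27:NF,39:NE,50:NA,58:NC,68:NB,86:ND]
Op 7: route key 20: smallest pos >= 20 is 27 -> NF
Op 8: route key 40: smallest pos >= 40 is 50 -> NA
Op 9: route key 32: smallest pos >= 32 is 39 -> NE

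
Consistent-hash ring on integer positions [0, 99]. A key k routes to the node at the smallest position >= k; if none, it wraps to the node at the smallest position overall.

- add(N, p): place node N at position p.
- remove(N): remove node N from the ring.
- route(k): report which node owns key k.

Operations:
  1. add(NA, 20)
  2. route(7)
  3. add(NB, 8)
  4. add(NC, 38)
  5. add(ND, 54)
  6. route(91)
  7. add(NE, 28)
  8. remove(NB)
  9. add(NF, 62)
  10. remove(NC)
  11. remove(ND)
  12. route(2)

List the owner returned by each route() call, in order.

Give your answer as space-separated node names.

Op 1: add NA@20 -> ring=[20:NA]
Op 2: route key 7: smallest pos >= 7 is 20 -> NA
Op 3: add NB@8 -> ring=[8:NB,20:NA]
Op 4: add NC@38 -> ring=[8:NB,20:NA,38:NC]
Op 5: add ND@54 -> ring=[8:NB,20:NA,38:NC,54:ND]
Op 6: route key 91: none >= 91, wrap to smallest pos 8 -> NB
Op 7: add NE@28 -> ring=[8:NB,20:NA,28:NE,38:NC,54:ND]
Op 8: remove NB -> ring=[20:NA,28:NE,38:NC,54:ND]
Op 9: add NF@62 -> ring=[20:NA,28:NE,38:NC,54:ND,62:NF]
Op 10: remove NC -> ring=[20:NA,28:NE,54:ND,62:NF]
Op 11: remove ND -> ring=[20:NA,28:NE,62:NF]
Op 12: route key 2: smallest pos >= 2 is 20 -> NA

Answer: NA NB NA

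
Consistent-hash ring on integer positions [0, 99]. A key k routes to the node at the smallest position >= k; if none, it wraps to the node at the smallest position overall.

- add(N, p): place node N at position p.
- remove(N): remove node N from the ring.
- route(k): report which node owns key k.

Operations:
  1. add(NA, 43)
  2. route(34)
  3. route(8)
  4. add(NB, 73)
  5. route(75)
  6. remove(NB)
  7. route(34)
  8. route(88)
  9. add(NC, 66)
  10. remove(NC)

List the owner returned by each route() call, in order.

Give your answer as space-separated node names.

Answer: NA NA NA NA NA

Derivation:
Op 1: add NA@43 -> ring=[43:NA]
Op 2: route key 34: smallest pos >= 34 is 43 -> NA
Op 3: route key 8: smallest pos >= 8 is 43 -> NA
Op 4: add NB@73 -> ring=[43:NA,73:NB]
Op 5: route key 75: none >= 75, wrap to smallest pos 43 -> NA
Op 6: remove NB -> ring=[43:NA]
Op 7: route key 34: smallest pos >= 34 is 43 -> NA
Op 8: route key 88: none >= 88, wrap to smallest pos 43 -> NA
Op 9: add NC@66 -> ring=[43:NA,66:NC]
Op 10: remove NC -> ring=[43:NA]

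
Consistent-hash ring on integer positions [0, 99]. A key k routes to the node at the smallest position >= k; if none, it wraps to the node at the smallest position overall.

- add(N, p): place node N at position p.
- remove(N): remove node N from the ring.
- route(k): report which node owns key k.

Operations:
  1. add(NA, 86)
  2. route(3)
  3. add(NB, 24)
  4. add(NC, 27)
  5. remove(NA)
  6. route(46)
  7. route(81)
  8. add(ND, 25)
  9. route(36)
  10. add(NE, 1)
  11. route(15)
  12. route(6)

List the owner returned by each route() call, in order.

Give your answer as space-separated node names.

Answer: NA NB NB NB NB NB

Derivation:
Op 1: add NA@86 -> ring=[86:NA]
Op 2: route key 3: smallest pos >= 3 is 86 -> NA
Op 3: add NB@24 -> ring=[24:NB,86:NA]
Op 4: add NC@27 -> ring=[24:NB,27:NC,86:NA]
Op 5: remove NA -> ring=[24:NB,27:NC]
Op 6: route key 46: none >= 46, wrap to smallest pos 24 -> NB
Op 7: route key 81: none >= 81, wrap to smallest pos 24 -> NB
Op 8: add ND@25 -> ring=[24:NB,25:ND,27:NC]
Op 9: route key 36: none >= 36, wrap to smallest pos 24 -> NB
Op 10: add NE@1 -> ring=[1:NE,24:NB,25:ND,27:NC]
Op 11: route key 15: smallest pos >= 15 is 24 -> NB
Op 12: route key 6: smallest pos >= 6 is 24 -> NB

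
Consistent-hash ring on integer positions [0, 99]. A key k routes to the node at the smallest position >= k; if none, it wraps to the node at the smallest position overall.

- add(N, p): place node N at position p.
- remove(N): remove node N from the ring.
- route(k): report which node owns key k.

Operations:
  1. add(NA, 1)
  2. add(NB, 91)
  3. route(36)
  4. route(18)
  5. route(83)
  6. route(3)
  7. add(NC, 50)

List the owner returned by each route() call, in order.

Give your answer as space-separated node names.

Answer: NB NB NB NB

Derivation:
Op 1: add NA@1 -> ring=[1:NA]
Op 2: add NB@91 -> ring=[1:NA,91:NB]
Op 3: route key 36: smallest pos >= 36 is 91 -> NB
Op 4: route key 18: smallest pos >= 18 is 91 -> NB
Op 5: route key 83: smallest pos >= 83 is 91 -> NB
Op 6: route key 3: smallest pos >= 3 is 91 -> NB
Op 7: add NC@50 -> ring=[1:NA,50:NC,91:NB]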